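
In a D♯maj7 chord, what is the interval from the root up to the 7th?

D♯ major seventh is spelled D♯-F𝄪-A♯-C𝄪.
Root = D♯; 7th = C𝄪.
Counting 7 letters and 11 half steps from D♯ gives a major seventh.

major seventh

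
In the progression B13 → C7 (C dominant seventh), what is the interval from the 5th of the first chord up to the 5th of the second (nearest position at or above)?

minor second

The 5th of B13 is F#; the 5th of C7 (C dominant seventh) is G.
2 letter names make it a second; at 1 semitone (a half step narrower than major) the quality is minor.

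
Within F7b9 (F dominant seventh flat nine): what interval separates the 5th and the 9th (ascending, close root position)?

diminished 5th

Spelling the chord: F, A, C, E♭, G♭.
That puts C below G♭.
C up to G♭ is 6 semitones, a half step narrower than a perfect fifth, so the interval is diminished.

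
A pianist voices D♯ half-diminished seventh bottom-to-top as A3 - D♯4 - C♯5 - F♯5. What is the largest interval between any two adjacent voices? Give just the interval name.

Adjacent intervals: A3→D♯4 = augmented fourth; D♯4→C♯5 = minor seventh; C♯5→F♯5 = perfect fourth.
The largest is D♯4 to C♯5, a minor seventh (10 semitones).

minor 7th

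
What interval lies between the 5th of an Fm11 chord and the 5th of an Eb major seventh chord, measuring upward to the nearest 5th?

minor seventh

The 5th of Fm11 is C; the 5th of Eb major seventh is Bb.
7 letter names make it a seventh; at 10 semitones (a half step narrower than major) the quality is minor.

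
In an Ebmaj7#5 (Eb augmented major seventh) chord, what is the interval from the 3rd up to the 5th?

major third

Spelling the chord: Eb-G-B-D.
That puts G below B.
From G to B is 4 semitones, exactly the major third.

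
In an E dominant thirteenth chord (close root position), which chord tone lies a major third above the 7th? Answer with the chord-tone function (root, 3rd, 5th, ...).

9th

E dominant thirteenth is spelled E-G♯-B-D-F♯-C♯.
The 7th is D. A major third above D is F♯.
F♯ is the chord's 9th.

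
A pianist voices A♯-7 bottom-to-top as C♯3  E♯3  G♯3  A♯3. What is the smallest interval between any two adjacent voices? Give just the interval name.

Adjacent intervals: C♯3→E♯3 = major third; E♯3→G♯3 = minor third; G♯3→A♯3 = major second.
The smallest is G♯3 to A♯3, a major second (2 semitones).

major second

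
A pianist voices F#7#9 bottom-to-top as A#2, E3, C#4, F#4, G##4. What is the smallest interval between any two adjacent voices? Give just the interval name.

augmented second

Adjacent intervals: A#2→E3 = diminished fifth; E3→C#4 = major sixth; C#4→F#4 = perfect fourth; F#4→G##4 = augmented second.
The smallest is F#4 to G##4, an augmented second (3 semitones).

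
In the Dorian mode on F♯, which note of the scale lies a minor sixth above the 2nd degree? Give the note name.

The scale is F♯ G♯ A B C♯ D♯ E.
The 2nd degree is G♯; a minor sixth above that is E — scale degree 7.

E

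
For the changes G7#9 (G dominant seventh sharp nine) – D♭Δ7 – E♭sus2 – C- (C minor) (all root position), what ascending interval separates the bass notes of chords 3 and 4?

major sixth

The roots are E♭ and C.
Counting 6 letters and 9 half steps from E♭ gives a major sixth.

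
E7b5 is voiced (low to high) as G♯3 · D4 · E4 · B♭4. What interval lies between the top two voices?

d5

Those voices are E4 and B♭4.
From E to B♭: 6 semitones over a fifth = diminished.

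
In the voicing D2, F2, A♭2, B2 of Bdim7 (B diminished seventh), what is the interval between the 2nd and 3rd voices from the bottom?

minor third

Those voices are F2 and A♭2.
F up to A♭ is 3 semitones, a half step narrower than a major third, so the interval is minor.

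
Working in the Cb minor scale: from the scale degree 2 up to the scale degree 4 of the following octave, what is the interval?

minor 10th

Cb natural minor: Cb Db Ebb Fb Gb Abb Bbb.
Scale degree 2 = Db; 4th degree (up an octave) = Fb.
Db up to Fb is 15 semitones, a half step narrower than a major tenth, so the interval is minor.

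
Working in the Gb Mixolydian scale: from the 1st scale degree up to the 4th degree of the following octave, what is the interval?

perfect eleventh

The scale runs Gb Ab Bb Cb Db Eb Fb.
That puts Gb below Cb.
Gb up to Cb spans 11 letter names and 17 semitones — a perfect eleventh.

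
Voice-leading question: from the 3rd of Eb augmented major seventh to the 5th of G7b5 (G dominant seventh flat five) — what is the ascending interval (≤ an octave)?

The 3rd of Eb augmented major seventh is G; the 5th of G7b5 (G dominant seventh flat five) is Db.
G up to Db is 6 semitones, a half step narrower than a perfect fifth, so the interval is diminished.

diminished 5th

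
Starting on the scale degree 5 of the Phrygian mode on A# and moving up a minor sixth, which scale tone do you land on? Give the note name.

The scale is A# B C# D# E# F# G#.
The scale degree 5 is E#; a minor sixth above that is C# — scale degree 3.

C#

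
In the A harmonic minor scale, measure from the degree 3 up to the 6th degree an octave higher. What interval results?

The scale runs A B C D E F G#.
The degree 3 is C and the 6th scale degree (up an octave) is F.
Counting 11 letters and 17 half steps from C gives a perfect eleventh.

perfect eleventh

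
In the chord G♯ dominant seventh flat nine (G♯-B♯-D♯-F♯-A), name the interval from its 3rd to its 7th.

So we need the interval from B♯ up to F♯.
B♯ up to F♯ is 6 semitones, a half step narrower than a perfect fifth, so the interval is diminished.

diminished fifth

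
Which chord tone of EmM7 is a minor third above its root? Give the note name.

EmM7 (E minor-major seventh): E, G, B, D#.
The root is E. A minor third above E is G.
G is the chord's 3rd.

G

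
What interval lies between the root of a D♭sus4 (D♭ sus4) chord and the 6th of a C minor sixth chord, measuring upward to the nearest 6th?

augmented fifth

D♭sus4 (D♭ sus4) has D♭ as its root, and C minor sixth has A as its 6th.
From D♭ to A: 8 semitones over a fifth = augmented.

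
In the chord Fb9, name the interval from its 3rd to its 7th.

Spelling the chord: Fb–Ab–Cb–Ebb–Gb.
3rd = Ab; 7th = Ebb.
From Ab to Ebb: 6 semitones over a fifth = diminished.
This 3–7 tritone is the characteristic tension at the heart of the dominant sound.

diminished fifth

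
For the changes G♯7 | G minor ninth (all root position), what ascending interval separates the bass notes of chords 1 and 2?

diminished octave

The roots are G♯ and G.
From G♯ to G: 11 semitones over an octave = diminished.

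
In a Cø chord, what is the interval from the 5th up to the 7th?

major third

C half-diminished seventh is spelled C E♭ G♭ B♭.
That puts G♭ below B♭.
Counting 3 letters and 4 half steps from G♭ gives a major third.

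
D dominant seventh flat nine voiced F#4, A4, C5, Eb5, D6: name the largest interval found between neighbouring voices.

major 7th

Adjacent intervals: F#4→A4 = minor third; A4→C5 = minor third; C5→Eb5 = minor third; Eb5→D6 = major seventh.
The largest is Eb5 to D6, a major seventh (11 semitones).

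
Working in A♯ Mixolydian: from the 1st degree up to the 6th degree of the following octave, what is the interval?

The scale runs A♯ B♯ C𝄪 D♯ E♯ F𝄪 G♯.
That puts A♯ below F𝄪.
A♯ up to F𝄪 spans 13 letter names and 21 semitones — a major thirteenth.

major thirteenth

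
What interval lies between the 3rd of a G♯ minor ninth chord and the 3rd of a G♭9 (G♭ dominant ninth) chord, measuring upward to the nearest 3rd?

d8

G♯ minor ninth has B as its 3rd, and G♭9 (G♭ dominant ninth) has B♭ as its 3rd.
B up to B♭ is 11 semitones, a half step narrower than a perfect octave, so the interval is diminished.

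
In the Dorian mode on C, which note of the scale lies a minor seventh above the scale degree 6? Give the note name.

G

The scale is C D Eb F G A Bb.
The scale degree 6 is A; a minor seventh above that is G — scale degree 5.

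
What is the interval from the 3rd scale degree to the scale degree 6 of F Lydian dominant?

P4

Spelling F Lydian dominant: F G A B C D Eb.
That puts A below D.
A up to D spans 4 letter names and 5 semitones — a perfect fourth.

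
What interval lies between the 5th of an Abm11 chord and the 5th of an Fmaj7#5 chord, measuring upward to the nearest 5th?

augmented sixth

Abm11 has Eb as its 5th, and Fmaj7#5 has C# as its 5th.
Eb up to C# is 10 semitones, a half step wider than a major sixth, so the interval is augmented.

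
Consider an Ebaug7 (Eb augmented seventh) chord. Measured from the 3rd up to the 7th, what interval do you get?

Eb7#5: Eb, G, B, Db.
So we need the interval from G up to Db.
From G to Db: 6 semitones over a fifth = diminished.
This 3–7 tritone is the characteristic tension at the heart of the dominant sound.

diminished 5th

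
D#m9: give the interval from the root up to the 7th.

D#min9 is spelled D#–F#–A#–C#–E#.
So we need the interval from D# up to C#.
7 letter names make it a seventh; at 10 semitones (a half step narrower than major) the quality is minor.

m7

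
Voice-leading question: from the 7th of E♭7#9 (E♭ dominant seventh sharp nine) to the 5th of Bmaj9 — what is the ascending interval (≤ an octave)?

E♭7#9 (E♭ dominant seventh sharp nine) has D♭ as its 7th, and Bmaj9 has F♯ as its 5th.
D♭ up to F♯ is 5 semitones, a half step wider than a major third, so the interval is augmented.

augmented third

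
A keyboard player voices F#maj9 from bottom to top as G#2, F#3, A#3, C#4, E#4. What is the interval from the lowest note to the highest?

The outer voices are G#2 and E#4.
Counting 13 letters and 21 half steps from G# gives a major thirteenth.

major thirteenth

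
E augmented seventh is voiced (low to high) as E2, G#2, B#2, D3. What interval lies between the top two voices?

Those voices are B#2 and D3.
From B# to D: 2 semitones over a third = diminished.

diminished 3rd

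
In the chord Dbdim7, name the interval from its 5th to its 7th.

Spelling the chord: Db–Fb–Abb–Cbb.
So we need the interval from Abb up to Cbb.
3 letter names make it a third; at 3 semitones (a half step narrower than major) the quality is minor.

minor third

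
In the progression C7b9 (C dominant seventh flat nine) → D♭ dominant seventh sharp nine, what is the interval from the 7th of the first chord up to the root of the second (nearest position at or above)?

minor third

C7b9 (C dominant seventh flat nine) has B♭ as its 7th, and D♭ dominant seventh sharp nine has D♭ as its root.
B♭ up to D♭ is 3 semitones, a half step narrower than a major third, so the interval is minor.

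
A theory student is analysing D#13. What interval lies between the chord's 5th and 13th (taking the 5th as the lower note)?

major ninth

D# dominant thirteenth is spelled D#–F##–A#–C#–E#–B#.
That puts A# below B#.
A# up to B# spans 9 letter names and 14 semitones — a major ninth.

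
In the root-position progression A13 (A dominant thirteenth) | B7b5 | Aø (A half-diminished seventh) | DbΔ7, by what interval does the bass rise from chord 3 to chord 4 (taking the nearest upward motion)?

diminished fourth

The roots are A and Db.
4 letter names make it a fourth; at 4 semitones (a half step narrower than perfect) the quality is diminished.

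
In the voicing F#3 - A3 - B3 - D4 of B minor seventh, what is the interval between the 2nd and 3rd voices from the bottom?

major 2nd

Those voices are A3 and B3.
Counting 2 letters and 2 half steps from A gives a major second.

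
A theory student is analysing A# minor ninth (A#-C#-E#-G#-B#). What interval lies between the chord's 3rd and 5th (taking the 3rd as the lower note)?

major third

The 3rd is C# and the 5th is E#.
Counting 3 letters and 4 half steps from C# gives a major third.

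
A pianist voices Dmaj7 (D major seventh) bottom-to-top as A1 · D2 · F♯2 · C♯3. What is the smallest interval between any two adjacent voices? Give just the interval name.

Adjacent intervals: A1→D2 = perfect fourth; D2→F♯2 = major third; F♯2→C♯3 = perfect fifth.
The smallest is D2 to F♯2, a major third (4 semitones).

major 3rd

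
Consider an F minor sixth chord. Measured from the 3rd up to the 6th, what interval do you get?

Fmin6: F–Ab–C–D.
That puts Ab below D.
From Ab to D: 6 semitones over a fourth = augmented.

A4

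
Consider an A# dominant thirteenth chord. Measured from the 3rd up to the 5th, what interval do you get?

m3

The chord tones of A#13 (A# dominant thirteenth) are A#, C##, E#, G#, B#, F##.
So we need the interval from C## up to E#.
3 letter names make it a third; at 3 semitones (a half step narrower than major) the quality is minor.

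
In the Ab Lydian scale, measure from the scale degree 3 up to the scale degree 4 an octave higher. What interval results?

major ninth

Spelling the Ab Lydian scale: Ab Bb C D Eb F G.
The scale degree 3 is C and the degree 4 (up an octave) is D.
From C to D is 14 semitones, exactly the major ninth.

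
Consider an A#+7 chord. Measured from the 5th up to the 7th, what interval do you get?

A# augmented seventh: A#, C##, E##, G#.
5th = E##; 7th = G#.
From E## to G#: 2 semitones over a third = diminished.

diminished 3rd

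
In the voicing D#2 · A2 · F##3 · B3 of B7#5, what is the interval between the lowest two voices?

diminished fifth

Those voices are D#2 and A2.
5 letter names make it a fifth; at 6 semitones (a half step narrower than perfect) the quality is diminished.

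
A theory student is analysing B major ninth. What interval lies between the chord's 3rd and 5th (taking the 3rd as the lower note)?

Spelling the chord: B, D#, F#, A#, C#.
So we need the interval from D# up to F#.
3 letter names make it a third; at 3 semitones (a half step narrower than major) the quality is minor.

m3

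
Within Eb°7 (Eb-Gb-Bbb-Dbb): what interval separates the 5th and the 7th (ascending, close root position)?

5th = Bbb; 7th = Dbb.
Bbb up to Dbb is 3 semitones, a half step narrower than a major third, so the interval is minor.

m3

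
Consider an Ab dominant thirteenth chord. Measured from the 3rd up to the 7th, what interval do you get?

diminished 5th

Spelling the chord: Ab-C-Eb-Gb-Bb-F.
3rd = C; 7th = Gb.
C up to Gb is 6 semitones, a half step narrower than a perfect fifth, so the interval is diminished.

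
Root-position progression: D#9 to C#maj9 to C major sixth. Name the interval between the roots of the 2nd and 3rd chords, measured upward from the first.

diminished octave

The roots are C# and C.
From C# to C: 11 semitones over an octave = diminished.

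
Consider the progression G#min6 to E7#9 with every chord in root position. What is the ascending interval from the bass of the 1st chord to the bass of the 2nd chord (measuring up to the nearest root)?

minor sixth

The roots are G# and E.
From G# to E: 8 semitones over a sixth = minor.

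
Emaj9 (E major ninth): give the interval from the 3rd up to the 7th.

perfect 5th

Emaj9 (E major ninth): E-G♯-B-D♯-F♯.
3rd = G♯; 7th = D♯.
Counting 5 letters and 7 half steps from G♯ gives a perfect fifth.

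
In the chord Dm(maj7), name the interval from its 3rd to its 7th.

augmented fifth

Dm(maj7) (D minor-major seventh): D-F-A-C#.
3rd = F; 7th = C#.
F up to C# is 8 semitones, a half step wider than a perfect fifth, so the interval is augmented.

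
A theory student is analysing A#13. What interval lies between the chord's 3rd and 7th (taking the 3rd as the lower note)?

A#13 (A# dominant thirteenth): A#-C##-E#-G#-B#-F##.
That puts C## below G#.
C## up to G# is 6 semitones, a half step narrower than a perfect fifth, so the interval is diminished.
That tritone between 3rd and 7th is what gives the dominant seventh its pull toward resolution.

diminished fifth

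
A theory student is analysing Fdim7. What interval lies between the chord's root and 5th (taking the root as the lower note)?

Fdim7 is spelled F Ab Cb Ebb.
Root = F; 5th = Cb.
5 letter names make it a fifth; at 6 semitones (a half step narrower than perfect) the quality is diminished.

diminished fifth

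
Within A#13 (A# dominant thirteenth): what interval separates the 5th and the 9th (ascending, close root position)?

perfect 5th

The chord tones of A#13 are A#, C##, E#, G#, B#, F##.
So we need the interval from E# up to B#.
From E# to B# is 7 semitones, exactly the perfect fifth.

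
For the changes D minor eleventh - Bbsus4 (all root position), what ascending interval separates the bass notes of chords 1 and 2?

The roots are D and Bb.
6 letter names make it a sixth; at 8 semitones (a half step narrower than major) the quality is minor.

minor sixth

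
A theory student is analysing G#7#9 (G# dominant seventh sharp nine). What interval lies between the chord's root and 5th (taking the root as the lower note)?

Spelling the chord: G# B# D# F# A##.
So we need the interval from G# up to D#.
From G# to D# is 7 semitones, exactly the perfect fifth.

perfect fifth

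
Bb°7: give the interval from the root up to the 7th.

Spelling the chord: Bb Db Fb Abb.
Root = Bb; 7th = Abb.
From Bb to Abb: 9 semitones over a seventh = diminished.

diminished 7th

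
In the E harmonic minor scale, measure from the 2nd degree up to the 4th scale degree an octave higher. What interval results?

minor tenth

The scale runs E F# G A B C D#.
2nd degree = F#; 4th degree (up an octave) = A.
From F# to A: 15 semitones over a tenth = minor.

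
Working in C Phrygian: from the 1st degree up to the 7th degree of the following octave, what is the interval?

minor 14th

Spelling C Phrygian: C Db Eb F G Ab Bb.
The 1st degree is C and the scale degree 7 (up an octave) is Bb.
14 letter names make it a fourteenth; at 22 semitones (a half step narrower than major) the quality is minor.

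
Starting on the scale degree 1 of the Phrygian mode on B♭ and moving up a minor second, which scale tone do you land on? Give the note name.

The scale is B♭ C♭ D♭ E♭ F G♭ A♭.
The scale degree 1 is B♭; a minor second above that is C♭ — scale degree 2.

Cb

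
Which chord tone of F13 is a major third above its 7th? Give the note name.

G

The chord tones of F13 are F–A–C–E♭–G–D.
The 7th is E♭. A major third above E♭ is G.
G is the chord's 9th.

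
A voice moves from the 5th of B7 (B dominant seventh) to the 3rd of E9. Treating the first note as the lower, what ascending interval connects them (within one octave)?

major second

B7 (B dominant seventh) has F# as its 5th, and E9 has G# as its 3rd.
Counting 2 letters and 2 half steps from F# gives a major second.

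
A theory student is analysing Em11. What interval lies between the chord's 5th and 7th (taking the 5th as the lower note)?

E minor eleventh: E, G, B, D, F♯, A.
So we need the interval from B up to D.
From B to D: 3 semitones over a third = minor.

m3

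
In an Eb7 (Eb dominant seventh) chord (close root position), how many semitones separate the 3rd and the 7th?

6

Eb7 (Eb dominant seventh): Eb G Bb Db.
G to Db is a diminished fifth: 6 semitones.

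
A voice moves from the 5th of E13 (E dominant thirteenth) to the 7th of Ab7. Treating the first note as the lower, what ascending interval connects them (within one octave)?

E13 (E dominant thirteenth) has B as its 5th, and Ab7 has Gb as its 7th.
B up to Gb is 7 semitones, a whole step narrower than a major sixth, so the interval is diminished.

diminished sixth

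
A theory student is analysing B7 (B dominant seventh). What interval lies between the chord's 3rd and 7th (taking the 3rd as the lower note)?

diminished 5th

The chord tones of B7 (B dominant seventh) are B, D♯, F♯, A.
That puts D♯ below A.
5 letter names make it a fifth; at 6 semitones (a half step narrower than perfect) the quality is diminished.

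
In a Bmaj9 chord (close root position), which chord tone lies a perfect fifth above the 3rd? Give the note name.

A#

The chord tones of Bmaj9 (B major ninth) are B-D♯-F♯-A♯-C♯.
The 3rd is D♯. A perfect fifth above D♯ is A♯.
A♯ is the chord's 7th.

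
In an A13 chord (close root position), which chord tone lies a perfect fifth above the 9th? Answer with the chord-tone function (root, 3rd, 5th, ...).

13th

The chord tones of A13 are A, C#, E, G, B, F#.
The 9th is B. A perfect fifth above B is F#.
F# is the chord's 13th.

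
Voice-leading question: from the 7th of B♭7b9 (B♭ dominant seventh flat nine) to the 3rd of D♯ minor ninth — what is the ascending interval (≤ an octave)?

B♭7b9 (B♭ dominant seventh flat nine) has A♭ as its 7th, and D♯ minor ninth has F♯ as its 3rd.
6 letter names make it a sixth; at 10 semitones (a half step wider than major) the quality is augmented.

augmented sixth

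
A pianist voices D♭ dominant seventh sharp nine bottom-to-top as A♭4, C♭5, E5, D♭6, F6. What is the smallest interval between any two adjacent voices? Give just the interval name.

minor 3rd

Adjacent intervals: A♭4→C♭5 = minor third; C♭5→E5 = augmented third; E5→D♭6 = diminished seventh; D♭6→F6 = major third.
The smallest is A♭4 to C♭5, a minor third (3 semitones).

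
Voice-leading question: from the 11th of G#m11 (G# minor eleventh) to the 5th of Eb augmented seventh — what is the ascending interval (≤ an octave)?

minor 7th

The 11th of G#m11 (G# minor eleventh) is C#; the 5th of Eb augmented seventh is B.
C# up to B is 10 semitones, a half step narrower than a major seventh, so the interval is minor.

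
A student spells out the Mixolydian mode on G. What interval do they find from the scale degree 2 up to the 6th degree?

The scale runs G A B C D E F.
The scale degree 2 is A and the degree 6 is E.
From A to E is 7 semitones, exactly the perfect fifth.

perfect fifth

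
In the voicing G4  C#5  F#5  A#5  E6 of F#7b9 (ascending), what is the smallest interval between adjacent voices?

Adjacent intervals: G4→C#5 = augmented fourth; C#5→F#5 = perfect fourth; F#5→A#5 = major third; A#5→E6 = diminished fifth.
The smallest is F#5 to A#5, a major third (4 semitones).

major third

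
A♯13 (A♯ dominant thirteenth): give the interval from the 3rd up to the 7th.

diminished fifth

The chord tones of A♯13 (A♯ dominant thirteenth) are A♯ C𝄪 E♯ G♯ B♯ F𝄪.
That puts C𝄪 below G♯.
From C𝄪 to G♯: 6 semitones over a fifth = diminished.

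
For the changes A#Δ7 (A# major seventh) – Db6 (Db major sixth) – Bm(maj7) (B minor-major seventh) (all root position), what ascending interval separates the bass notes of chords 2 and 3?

A6

The roots are Db and B.
6 letter names make it a sixth; at 10 semitones (a half step wider than major) the quality is augmented.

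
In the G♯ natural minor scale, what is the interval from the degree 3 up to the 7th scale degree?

perfect fifth

Spelling the G♯ natural minor scale: G♯ A♯ B C♯ D♯ E F♯.
So we need the interval from B up to F♯.
Counting 5 letters and 7 half steps from B gives a perfect fifth.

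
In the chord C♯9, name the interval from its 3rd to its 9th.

minor seventh

Spelling the chord: C♯-E♯-G♯-B-D♯.
That puts E♯ below D♯.
7 letter names make it a seventh; at 10 semitones (a half step narrower than major) the quality is minor.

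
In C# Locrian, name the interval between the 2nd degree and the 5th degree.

C# locrian: C# D E F# G A B.
The 2nd degree is D and the 5th scale degree is G.
D up to G spans 4 letter names and 5 semitones — a perfect fourth.

perfect fourth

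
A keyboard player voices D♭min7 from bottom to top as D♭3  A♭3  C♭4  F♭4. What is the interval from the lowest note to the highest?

The outer voices are D♭3 and F♭4.
From D♭ to F♭: 15 semitones over a tenth = minor.

m10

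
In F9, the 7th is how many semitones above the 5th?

Spelling the chord: F, A, C, Eb, G.
C to Eb is a minor third: 3 semitones.

3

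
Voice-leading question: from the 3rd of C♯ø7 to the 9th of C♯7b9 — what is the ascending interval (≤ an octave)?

C♯ø7 has E as its 3rd, and C♯7b9 has D as its 9th.
From E to D: 10 semitones over a seventh = minor.

minor seventh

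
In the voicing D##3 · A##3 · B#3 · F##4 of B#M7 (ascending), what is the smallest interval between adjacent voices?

Adjacent intervals: D##3→A##3 = perfect fifth; A##3→B#3 = minor second; B#3→F##4 = perfect fifth.
The smallest is A##3 to B#3, a minor second (1 semitone).

minor second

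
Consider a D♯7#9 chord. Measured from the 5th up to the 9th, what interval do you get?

augmented fifth

Spelling the chord: D♯, F𝄪, A♯, C♯, E𝄪.
That puts A♯ below E𝄪.
From A♯ to E𝄪: 8 semitones over a fifth = augmented.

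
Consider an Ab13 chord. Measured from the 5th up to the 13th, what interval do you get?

major ninth

Spelling the chord: Ab–C–Eb–Gb–Bb–F.
That puts Eb below F.
Counting 9 letters and 14 half steps from Eb gives a major ninth.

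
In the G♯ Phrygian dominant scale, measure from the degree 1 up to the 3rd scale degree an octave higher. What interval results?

M10

Spelling the G♯ Phrygian dominant scale: G♯ A B♯ C♯ D♯ E F♯.
So we need the interval from G♯ up to B♯.
G♯ up to B♯ spans 10 letter names and 16 semitones — a major tenth.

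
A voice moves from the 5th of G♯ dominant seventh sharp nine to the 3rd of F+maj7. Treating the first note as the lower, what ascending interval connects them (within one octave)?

G♯ dominant seventh sharp nine has D♯ as its 5th, and F+maj7 has A as its 3rd.
5 letter names make it a fifth; at 6 semitones (a half step narrower than perfect) the quality is diminished.

diminished fifth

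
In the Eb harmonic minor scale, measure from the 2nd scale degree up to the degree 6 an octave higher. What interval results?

Eb harmonic minor: Eb F Gb Ab Bb Cb D.
The 2nd scale degree is F and the scale degree 6 (up an octave) is Cb.
12 letter names make it a twelfth; at 18 semitones (a half step narrower than perfect) the quality is diminished.

d12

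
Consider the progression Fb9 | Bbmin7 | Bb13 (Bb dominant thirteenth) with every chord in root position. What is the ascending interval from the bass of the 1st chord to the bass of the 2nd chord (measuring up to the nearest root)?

The roots are Fb and Bb.
4 letter names make it a fourth; at 6 semitones (a half step wider than perfect) the quality is augmented.

augmented fourth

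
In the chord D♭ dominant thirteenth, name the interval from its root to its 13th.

The chord tones of D♭13 are D♭–F–A♭–C♭–E♭–B♭.
That puts D♭ below B♭.
D♭ up to B♭ spans 13 letter names and 21 semitones — a major thirteenth.

M13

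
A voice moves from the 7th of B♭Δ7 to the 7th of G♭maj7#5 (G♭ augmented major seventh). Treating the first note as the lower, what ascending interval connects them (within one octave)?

m6

B♭Δ7 has A as its 7th, and G♭maj7#5 (G♭ augmented major seventh) has F as its 7th.
6 letter names make it a sixth; at 8 semitones (a half step narrower than major) the quality is minor.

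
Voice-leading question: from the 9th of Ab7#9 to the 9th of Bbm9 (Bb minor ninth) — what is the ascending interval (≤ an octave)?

The 9th of Ab7#9 is B; the 9th of Bbm9 (Bb minor ninth) is C.
B up to C is 1 semitone, a half step narrower than a major second, so the interval is minor.

minor second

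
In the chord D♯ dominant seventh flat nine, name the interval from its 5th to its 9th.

The chord tones of D♯ dominant seventh flat nine are D♯–F𝄪–A♯–C♯–E.
5th = A♯; 9th = E.
From A♯ to E: 6 semitones over a fifth = diminished.

d5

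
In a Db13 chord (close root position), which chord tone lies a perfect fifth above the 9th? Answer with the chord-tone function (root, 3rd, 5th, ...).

Spelling the chord: Db–F–Ab–Cb–Eb–Bb.
The 9th is Eb. A perfect fifth above Eb is Bb.
Bb is the chord's 13th.

13th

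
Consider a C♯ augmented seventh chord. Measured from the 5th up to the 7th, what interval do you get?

The chord tones of C♯ augmented seventh are C♯–E♯–G𝄪–B.
5th = G𝄪; 7th = B.
3 letter names make it a third; at 2 semitones (a whole step narrower than major) the quality is diminished.

diminished third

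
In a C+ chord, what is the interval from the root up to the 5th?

Spelling the chord: C, E, G#.
The root is C and the 5th is G#.
5 letter names make it a fifth; at 8 semitones (a half step wider than perfect) the quality is augmented.

augmented 5th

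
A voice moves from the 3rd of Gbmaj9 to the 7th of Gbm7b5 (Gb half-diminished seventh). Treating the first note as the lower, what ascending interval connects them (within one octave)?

diminished fifth

The 3rd of Gbmaj9 is Bb; the 7th of Gbm7b5 (Gb half-diminished seventh) is Fb.
From Bb to Fb: 6 semitones over a fifth = diminished.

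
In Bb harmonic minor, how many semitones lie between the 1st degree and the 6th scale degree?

The scale is Bb C Db Eb F Gb A.
Bb up to Gb is a minor sixth — 8 semitones.

8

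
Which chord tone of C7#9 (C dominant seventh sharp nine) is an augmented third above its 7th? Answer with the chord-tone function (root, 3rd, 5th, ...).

Spelling the chord: C E G B♭ D♯.
The 7th is B♭. An augmented third above B♭ is D♯.
D♯ is the chord's 9th.

9th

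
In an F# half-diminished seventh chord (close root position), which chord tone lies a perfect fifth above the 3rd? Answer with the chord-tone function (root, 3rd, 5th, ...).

7th

F#ø7 (F# half-diminished seventh) is spelled F# A C E.
The 3rd is A. A perfect fifth above A is E.
E is the chord's 7th.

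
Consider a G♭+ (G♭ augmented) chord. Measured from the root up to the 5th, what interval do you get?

Spelling the chord: G♭-B♭-D.
That puts G♭ below D.
From G♭ to D: 8 semitones over a fifth = augmented.

augmented 5th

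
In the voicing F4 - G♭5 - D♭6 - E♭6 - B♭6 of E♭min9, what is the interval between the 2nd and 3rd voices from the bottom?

perfect 5th

Those voices are G♭5 and D♭6.
G♭ up to D♭ spans 5 letter names and 7 semitones — a perfect fifth.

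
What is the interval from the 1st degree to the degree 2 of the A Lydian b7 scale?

A lydian dominant: A B C# D# E F# G.
1st degree = A; 2nd degree = B.
From A to B is 2 semitones, exactly the major second.

major 2nd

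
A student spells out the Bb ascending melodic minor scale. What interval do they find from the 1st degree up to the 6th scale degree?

M6

The scale runs Bb C Db Eb F G A.
1st degree = Bb; 6th degree = G.
Bb up to G spans 6 letter names and 9 semitones — a major sixth.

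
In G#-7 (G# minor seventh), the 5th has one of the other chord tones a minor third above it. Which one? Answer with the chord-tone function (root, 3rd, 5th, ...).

7th

Spelling the chord: G#–B–D#–F#.
The 5th is D#. A minor third above D# is F#.
F# is the chord's 7th.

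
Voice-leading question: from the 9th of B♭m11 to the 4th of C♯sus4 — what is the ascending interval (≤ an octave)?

augmented 4th

The 9th of B♭m11 is C; the 4th of C♯sus4 is F♯.
C up to F♯ is 6 semitones, a half step wider than a perfect fourth, so the interval is augmented.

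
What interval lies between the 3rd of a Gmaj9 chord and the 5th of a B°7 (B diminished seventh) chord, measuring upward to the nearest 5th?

diminished fifth

Gmaj9 has B as its 3rd, and B°7 (B diminished seventh) has F as its 5th.
B up to F is 6 semitones, a half step narrower than a perfect fifth, so the interval is diminished.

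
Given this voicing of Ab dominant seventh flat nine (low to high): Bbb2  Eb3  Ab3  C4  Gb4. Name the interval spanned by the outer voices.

The outer voices are Bbb2 and Gb4.
Counting 13 letters and 21 half steps from Bbb gives a major thirteenth.

M13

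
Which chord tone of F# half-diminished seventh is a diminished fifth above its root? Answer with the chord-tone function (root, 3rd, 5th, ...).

5th

F# half-diminished seventh: F#–A–C–E.
The root is F#. A diminished fifth above F# is C.
C is the chord's 5th.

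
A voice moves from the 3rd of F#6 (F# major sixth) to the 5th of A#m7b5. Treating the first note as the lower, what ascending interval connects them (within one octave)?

The 3rd of F#6 (F# major sixth) is A#; the 5th of A#m7b5 is E.
A# up to E is 6 semitones, a half step narrower than a perfect fifth, so the interval is diminished.

diminished fifth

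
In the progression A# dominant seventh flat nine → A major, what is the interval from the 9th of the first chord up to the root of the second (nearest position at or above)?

minor seventh

A# dominant seventh flat nine has B as its 9th, and A major has A as its root.
From B to A: 10 semitones over a seventh = minor.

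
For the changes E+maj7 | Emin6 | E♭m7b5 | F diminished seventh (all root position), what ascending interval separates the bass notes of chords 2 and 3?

diminished octave

The roots are E and E♭.
From E to E♭: 11 semitones over an octave = diminished.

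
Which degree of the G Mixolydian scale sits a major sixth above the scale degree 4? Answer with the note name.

A

The scale is G A B C D E F.
The scale degree 4 is C; a major sixth above that is A — scale degree 2.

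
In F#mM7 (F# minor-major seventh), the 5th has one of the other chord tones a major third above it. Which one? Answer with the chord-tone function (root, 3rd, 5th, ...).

7th

F#mM7 (F# minor-major seventh) is spelled F# A C# E#.
The 5th is C#. A major third above C# is E#.
E# is the chord's 7th.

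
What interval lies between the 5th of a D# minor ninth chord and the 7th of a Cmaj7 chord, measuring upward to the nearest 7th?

D# minor ninth has A# as its 5th, and Cmaj7 has B as its 7th.
2 letter names make it a second; at 1 semitone (a half step narrower than major) the quality is minor.

minor second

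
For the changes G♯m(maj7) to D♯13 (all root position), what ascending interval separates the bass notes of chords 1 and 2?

P5

The roots are G♯ and D♯.
Counting 5 letters and 7 half steps from G♯ gives a perfect fifth.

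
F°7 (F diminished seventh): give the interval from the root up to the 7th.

diminished 7th

The chord tones of F°7 (F diminished seventh) are F, A♭, C♭, E𝄫.
Root = F; 7th = E𝄫.
From F to E𝄫: 9 semitones over a seventh = diminished.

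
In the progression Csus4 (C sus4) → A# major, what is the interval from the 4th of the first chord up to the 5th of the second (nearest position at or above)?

augmented 7th

Csus4 (C sus4) has F as its 4th, and A# major has E# as its 5th.
7 letter names make it a seventh; at 12 semitones (a half step wider than major) the quality is augmented.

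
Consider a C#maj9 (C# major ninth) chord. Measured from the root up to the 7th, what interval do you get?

C# major ninth: C#-E#-G#-B#-D#.
So we need the interval from C# up to B#.
Counting 7 letters and 11 half steps from C# gives a major seventh.

major seventh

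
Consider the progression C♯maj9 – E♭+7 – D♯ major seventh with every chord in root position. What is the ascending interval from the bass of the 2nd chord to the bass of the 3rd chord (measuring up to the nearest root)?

The roots are E♭ and D♯.
From E♭ to D♯: 12 semitones over a seventh = augmented.

augmented 7th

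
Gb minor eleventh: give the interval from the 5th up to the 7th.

m3

Spelling the chord: Gb-Bbb-Db-Fb-Ab-Cb.
That puts Db below Fb.
Db up to Fb is 3 semitones, a half step narrower than a major third, so the interval is minor.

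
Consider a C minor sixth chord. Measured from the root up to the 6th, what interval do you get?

major 6th

The chord tones of Cm6 (C minor sixth) are C Eb G A.
So we need the interval from C up to A.
From C to A is 9 semitones, exactly the major sixth.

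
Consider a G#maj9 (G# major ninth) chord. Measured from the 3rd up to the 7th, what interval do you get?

The chord tones of G#maj9 are G#-B#-D#-F##-A#.
3rd = B#; 7th = F##.
From B# to F## is 7 semitones, exactly the perfect fifth.

P5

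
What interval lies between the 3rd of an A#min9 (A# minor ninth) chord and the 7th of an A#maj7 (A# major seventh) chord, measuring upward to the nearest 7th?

A#min9 (A# minor ninth) has C# as its 3rd, and A#maj7 (A# major seventh) has G## as its 7th.
C# up to G## is 8 semitones, a half step wider than a perfect fifth, so the interval is augmented.

A5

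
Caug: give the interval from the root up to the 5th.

The chord tones of C augmented are C-E-G#.
The root is C and the 5th is G#.
From C to G#: 8 semitones over a fifth = augmented.

A5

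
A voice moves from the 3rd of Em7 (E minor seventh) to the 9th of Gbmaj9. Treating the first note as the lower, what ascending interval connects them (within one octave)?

The 3rd of Em7 (E minor seventh) is G; the 9th of Gbmaj9 is Ab.
2 letter names make it a second; at 1 semitone (a half step narrower than major) the quality is minor.

m2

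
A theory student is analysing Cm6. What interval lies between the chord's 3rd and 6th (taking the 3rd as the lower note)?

augmented fourth

Spelling the chord: C Eb G A.
3rd = Eb; 6th = A.
4 letter names make it a fourth; at 6 semitones (a half step wider than perfect) the quality is augmented.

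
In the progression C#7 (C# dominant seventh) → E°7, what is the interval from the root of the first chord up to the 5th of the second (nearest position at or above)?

diminished 7th

The root of C#7 (C# dominant seventh) is C#; the 5th of E°7 is Bb.
C# up to Bb is 9 semitones, a whole step narrower than a major seventh, so the interval is diminished.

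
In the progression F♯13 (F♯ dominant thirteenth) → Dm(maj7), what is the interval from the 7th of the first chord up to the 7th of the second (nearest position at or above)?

M6

The 7th of F♯13 (F♯ dominant thirteenth) is E; the 7th of Dm(maj7) is C♯.
Counting 6 letters and 9 half steps from E gives a major sixth.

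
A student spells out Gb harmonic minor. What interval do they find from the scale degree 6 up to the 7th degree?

augmented second

The scale runs Gb Ab Bbb Cb Db Ebb F.
Scale degree 6 = Ebb; 7th scale degree = F.
2 letter names make it a second; at 3 semitones (a half step wider than major) the quality is augmented.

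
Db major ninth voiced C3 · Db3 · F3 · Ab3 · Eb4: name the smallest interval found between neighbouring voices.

minor second

Adjacent intervals: C3→Db3 = minor second; Db3→F3 = major third; F3→Ab3 = minor third; Ab3→Eb4 = perfect fifth.
The smallest is C3 to Db3, a minor second (1 semitone).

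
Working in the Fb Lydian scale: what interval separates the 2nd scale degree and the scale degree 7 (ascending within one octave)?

The scale runs Fb Gb Ab Bb Cb Db Eb.
The 2nd scale degree is Gb and the 7th scale degree is Eb.
Counting 6 letters and 9 half steps from Gb gives a major sixth.

major sixth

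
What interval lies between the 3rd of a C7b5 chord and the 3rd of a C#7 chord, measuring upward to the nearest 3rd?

The 3rd of C7b5 is E; the 3rd of C#7 is E#.
From E to E#: 1 semitone over a unison = augmented.

augmented unison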